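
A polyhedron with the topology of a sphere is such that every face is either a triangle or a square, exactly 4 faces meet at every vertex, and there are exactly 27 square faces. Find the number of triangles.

8

Let x be the number of triangles; then F = 27 + x.
Edge–face incidences: 2E = 4·27 + 3·x = 108 + 3x.
Every vertex has degree 4, so 4V = 2E.
Euler: V − E + F = 2 ⇒ (2E)/4 − E + (27 + x) = 2.
Multiply by 8: 2·(2E) − 4·(2E) + 8·(27 + x) = 16, i.e. 216 + 8x − 2·(108 + 3x) = 16.
Collecting terms: 2x = 16, so x = 8.
Then 2E = 108 + 3·8 = 132, so E = 66, V = 2E/4 = 33, F = 27 + 8 = 35.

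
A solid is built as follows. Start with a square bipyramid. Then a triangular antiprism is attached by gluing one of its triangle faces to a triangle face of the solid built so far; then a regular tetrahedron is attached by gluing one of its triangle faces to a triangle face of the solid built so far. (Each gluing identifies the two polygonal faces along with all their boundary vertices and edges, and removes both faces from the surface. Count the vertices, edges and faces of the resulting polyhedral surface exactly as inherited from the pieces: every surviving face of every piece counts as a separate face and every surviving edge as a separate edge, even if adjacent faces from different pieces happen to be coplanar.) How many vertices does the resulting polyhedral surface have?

A square bipyramid: V=6, E=12, F=8.
Attach a triangular antiprism (V=6, E=12, F=8) along a 3-gon: merge 3 vertices and 3 edges, delete both glued faces → V=9, E=21, F=14.
Attach a regular tetrahedron (V=4, E=6, F=4) along a 3-gon: merge 3 vertices and 3 edges, delete both glued faces → V=10, E=24, F=16.
Check: V − E + F = 10 − 24 + 16 = 2.

10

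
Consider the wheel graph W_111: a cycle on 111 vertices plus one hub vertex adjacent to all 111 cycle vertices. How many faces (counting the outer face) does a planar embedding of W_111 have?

112

W_111 has V = 111 + 1 = 112 vertices and E = 2·111 = 222 edges.
By Euler's formula F = 2 − V + E = 2 − 112 + 222 = 112.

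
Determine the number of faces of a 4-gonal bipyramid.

A bipyramid over an n-gon has 2n triangular faces and n + 2 vertices: V = 4 + 2 = 6, E = 3·4 = 12, F = 2·4 = 8.

8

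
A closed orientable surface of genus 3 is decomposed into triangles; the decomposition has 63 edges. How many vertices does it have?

χ = 2 − 2·3 = -4, and every face is a triangle so 3F = 2E.
F = 2E/3 = 42. Then V = -4 + E − F = -4 + 63 − 42 = 17.

17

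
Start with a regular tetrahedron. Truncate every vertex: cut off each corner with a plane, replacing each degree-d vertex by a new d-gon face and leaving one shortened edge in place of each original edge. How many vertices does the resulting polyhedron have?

12

The base solid has V = 4, E = 6, F = 4.
Truncation replaces each original edge-end by a new vertex, so V′ = 2E = 12.
Each original edge survives, and each old vertex of degree d contributes d new edges; summing degrees gives Σd = 2E, so E′ = E + 2E = 3E = 18.
Each original face survives and each original vertex becomes one new face: F′ = F + V = 8.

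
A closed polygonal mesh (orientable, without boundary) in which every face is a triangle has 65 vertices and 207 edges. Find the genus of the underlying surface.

Every face is a triangle and each edge borders two faces, so 3F = 2·207, giving F = 138.
χ = V − E + F = 65 − 207 + 138 = -4.
For a closed orientable surface χ = 2 − 2g, so g = (2 − (-4))/2 = 3.

3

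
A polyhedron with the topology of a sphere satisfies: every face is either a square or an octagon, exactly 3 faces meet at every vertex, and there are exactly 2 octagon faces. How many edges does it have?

Let x be the number of squares; then F = 2 + x.
Edge–face incidences: 2E = 8·2 + 4·x = 16 + 4x.
Every vertex has degree 3, so 3V = 2E.
Euler: V − E + F = 2 ⇒ (2E)/3 − E + (2 + x) = 2.
Multiply by 6: 2·(2E) − 3·(2E) + 6·(2 + x) = 12, i.e. 12 + 6x − (16 + 4x) = 12.
Collecting terms: 2x − 4 = 12, so 2x = 16, so x = 8.
Then 2E = 16 + 4·8 = 48, so E = 24, V = 2E/3 = 16, F = 2 + 8 = 10.

24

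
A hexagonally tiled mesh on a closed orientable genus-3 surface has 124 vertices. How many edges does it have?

χ = 2 − 2·3 = -4, and every face is a hexagon so 6F = 2E.
V − E + F = -4 with E = 6F/2 gives 124 − (6/2 − 1)·F = -4, so F = 64 and E = 192.

192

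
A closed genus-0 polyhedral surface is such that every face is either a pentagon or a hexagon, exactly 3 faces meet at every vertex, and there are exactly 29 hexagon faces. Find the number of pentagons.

Let x be the number of pentagons; then F = 29 + x.
Edge–face incidences: 2E = 6·29 + 5·x = 174 + 5x.
Every vertex has degree 3, so 3V = 2E.
Euler: V − E + F = 2 ⇒ (2E)/3 − E + (29 + x) = 2.
Multiply by 6: 2·(2E) − 3·(2E) + 6·(29 + x) = 12, i.e. 174 + 6x − (174 + 5x) = 12.
Collecting terms: x = 12.
Then 2E = 174 + 5·12 = 234, so E = 117, V = 2E/3 = 78, F = 29 + 12 = 41.

12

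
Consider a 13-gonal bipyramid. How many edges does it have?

A bipyramid over an n-gon has 2n triangular faces and n + 2 vertices: V = 13 + 2 = 15, E = 3·13 = 39, F = 2·13 = 26.
Check: V − E + F = 15 − 39 + 26 = 2.

39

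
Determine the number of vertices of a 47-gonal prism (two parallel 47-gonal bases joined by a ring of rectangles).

A prism on an n-gon has two n-gon bases and n rectangular sides: V = 2·47 = 94, E = 3·47 = 141, F = 47 + 2 = 49.
Check: V − E + F = 94 − 141 + 49 = 2.

94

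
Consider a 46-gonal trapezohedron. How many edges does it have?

184

The n-trapezohedron (dual of the n-antiprism) has V = 2·46 + 2 = 94, E = 4·46 = 184, F = 2·46 = 92.
Check: V − E + F = 94 − 184 + 92 = 2.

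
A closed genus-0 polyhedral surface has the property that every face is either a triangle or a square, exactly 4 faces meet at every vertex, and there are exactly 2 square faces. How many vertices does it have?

8

Let x be the number of triangles; then F = 2 + x.
Edge–face incidences: 2E = 4·2 + 3·x = 8 + 3x.
Every vertex has degree 4, so 4V = 2E.
Euler: V − E + F = 2 ⇒ (2E)/4 − E + (2 + x) = 2.
Multiply by 8: 2·(2E) − 4·(2E) + 8·(2 + x) = 16, i.e. 16 + 8x − 2·(8 + 3x) = 16.
Collecting terms: 2x = 16, so x = 8.
Then 2E = 8 + 3·8 = 32, so E = 16, V = 2E/4 = 8, F = 2 + 8 = 10.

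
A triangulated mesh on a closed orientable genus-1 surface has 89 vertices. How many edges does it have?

χ = 2 − 2·1 = 0, and every face is a triangle so 3F = 2E.
V − E + F = 0 with E = 3F/2 gives 89 − (3/2 − 1)·F = 0, so F = 178 and E = 267.

267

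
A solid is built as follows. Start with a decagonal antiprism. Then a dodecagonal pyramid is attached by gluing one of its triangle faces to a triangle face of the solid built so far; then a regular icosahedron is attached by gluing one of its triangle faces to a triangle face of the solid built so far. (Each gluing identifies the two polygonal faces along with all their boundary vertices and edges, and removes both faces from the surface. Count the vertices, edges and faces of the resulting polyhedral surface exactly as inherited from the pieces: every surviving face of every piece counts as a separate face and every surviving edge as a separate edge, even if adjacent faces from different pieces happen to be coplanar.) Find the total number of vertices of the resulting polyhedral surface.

A decagonal antiprism: V=20, E=40, F=22.
Attach a dodecagonal pyramid (V=13, E=24, F=13) along a 3-gon: merge 3 vertices and 3 edges, delete both glued faces → V=30, E=61, F=33.
Attach a regular icosahedron (V=12, E=30, F=20) along a 3-gon: merge 3 vertices and 3 edges, delete both glued faces → V=39, E=88, F=51.
Check: V − E + F = 39 − 88 + 51 = 2.

39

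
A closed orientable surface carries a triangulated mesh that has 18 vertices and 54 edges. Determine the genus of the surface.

1

Every face is a triangle and each edge borders two faces, so 3F = 2·54, giving F = 36.
χ = V − E + F = 18 − 54 + 36 = 0.
For a closed orientable surface χ = 2 − 2g, so g = (2 − (0))/2 = 1.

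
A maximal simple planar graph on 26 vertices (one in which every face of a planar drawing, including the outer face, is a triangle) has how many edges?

72

In a plane triangulation 3F = 2E and V − E + F = 2, so E = 3V − 6 = 3·26 − 6 = 72.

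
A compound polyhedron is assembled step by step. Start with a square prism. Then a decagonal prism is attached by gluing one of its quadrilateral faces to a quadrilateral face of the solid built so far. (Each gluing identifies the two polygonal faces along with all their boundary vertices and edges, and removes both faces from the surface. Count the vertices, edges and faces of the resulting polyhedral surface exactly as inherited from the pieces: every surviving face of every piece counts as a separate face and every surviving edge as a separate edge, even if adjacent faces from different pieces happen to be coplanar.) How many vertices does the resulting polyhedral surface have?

A square prism: V=8, E=12, F=6.
Attach a decagonal prism (V=20, E=30, F=12) along a 4-gon: merge 4 vertices and 4 edges, delete both glued faces → V=24, E=38, F=16.
Check: V − E + F = 24 − 38 + 16 = 2.

24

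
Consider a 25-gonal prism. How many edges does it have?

75

A prism on an n-gon has two n-gon bases and n rectangular sides: V = 2·25 = 50, E = 3·25 = 75, F = 25 + 2 = 27.
Check: V − E + F = 50 − 75 + 27 = 2.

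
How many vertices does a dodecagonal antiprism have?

An antiprism on an n-gon has two n-gon caps and 2n triangles: V = 2·12 = 24, E = 4·12 = 48, F = 2·12 + 2 = 26.

24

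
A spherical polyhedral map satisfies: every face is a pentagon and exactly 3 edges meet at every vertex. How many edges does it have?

Each face has 5 edges and each edge borders two faces, so 2E = 5F.
Each vertex has degree 3, so 3V = 2E and hence V = 5F/3.
Euler: V − E + F = 2 ⇒ (5F/3) − (5F/2) + F = 2.
Multiply by 6: (10 − 15 + 6)F = 12, i.e. 1F = 12.
So F = 12, E = 5·12/2 = 30, V = 5·12/3 = 20.

30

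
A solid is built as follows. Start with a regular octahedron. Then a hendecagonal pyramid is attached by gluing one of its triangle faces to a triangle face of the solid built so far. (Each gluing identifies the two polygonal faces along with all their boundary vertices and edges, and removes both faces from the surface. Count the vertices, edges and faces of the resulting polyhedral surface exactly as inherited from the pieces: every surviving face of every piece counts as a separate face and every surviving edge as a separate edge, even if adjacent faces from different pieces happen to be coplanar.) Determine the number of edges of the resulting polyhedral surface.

A regular octahedron: V=6, E=12, F=8.
Attach a hendecagonal pyramid (V=12, E=22, F=12) along a 3-gon: merge 3 vertices and 3 edges, delete both glued faces → V=15, E=31, F=18.
Check: V − E + F = 15 − 31 + 18 = 2.

31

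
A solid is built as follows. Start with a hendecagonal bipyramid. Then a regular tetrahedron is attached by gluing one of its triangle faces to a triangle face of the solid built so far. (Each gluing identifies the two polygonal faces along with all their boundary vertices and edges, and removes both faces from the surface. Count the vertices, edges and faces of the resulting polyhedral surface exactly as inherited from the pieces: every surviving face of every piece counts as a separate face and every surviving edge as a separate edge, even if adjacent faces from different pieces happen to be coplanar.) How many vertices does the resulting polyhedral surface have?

A hendecagonal bipyramid: V=13, E=33, F=22.
Attach a regular tetrahedron (V=4, E=6, F=4) along a 3-gon: merge 3 vertices and 3 edges, delete both glued faces → V=14, E=36, F=24.
Check: V − E + F = 14 − 36 + 24 = 2.

14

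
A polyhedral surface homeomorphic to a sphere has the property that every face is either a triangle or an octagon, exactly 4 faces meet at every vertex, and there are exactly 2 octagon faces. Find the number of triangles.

Let x be the number of triangles; then F = 2 + x.
Edge–face incidences: 2E = 8·2 + 3·x = 16 + 3x.
Every vertex has degree 4, so 4V = 2E.
Euler: V − E + F = 2 ⇒ (2E)/4 − E + (2 + x) = 2.
Multiply by 8: 2·(2E) − 4·(2E) + 8·(2 + x) = 16, i.e. 16 + 8x − 2·(16 + 3x) = 16.
Collecting terms: 2x − 16 = 16, so 2x = 32, so x = 16.
Then 2E = 16 + 3·16 = 64, so E = 32, V = 2E/4 = 16, F = 2 + 16 = 18.

16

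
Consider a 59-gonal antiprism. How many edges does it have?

An antiprism on an n-gon has two n-gon caps and 2n triangles: V = 2·59 = 118, E = 4·59 = 236, F = 2·59 + 2 = 120.

236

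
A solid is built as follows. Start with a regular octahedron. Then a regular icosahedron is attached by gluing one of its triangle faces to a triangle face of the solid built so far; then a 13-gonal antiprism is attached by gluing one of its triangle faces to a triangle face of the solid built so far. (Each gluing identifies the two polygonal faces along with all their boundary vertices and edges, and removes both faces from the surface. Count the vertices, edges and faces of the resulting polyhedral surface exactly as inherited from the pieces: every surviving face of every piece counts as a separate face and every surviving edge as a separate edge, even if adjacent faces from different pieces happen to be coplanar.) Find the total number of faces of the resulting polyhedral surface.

A regular octahedron: V=6, E=12, F=8.
Attach a regular icosahedron (V=12, E=30, F=20) along a 3-gon: merge 3 vertices and 3 edges, delete both glued faces → V=15, E=39, F=26.
Attach a 13-gonal antiprism (V=26, E=52, F=28) along a 3-gon: merge 3 vertices and 3 edges, delete both glued faces → V=38, E=88, F=52.
Check: V − E + F = 38 − 88 + 52 = 2.

52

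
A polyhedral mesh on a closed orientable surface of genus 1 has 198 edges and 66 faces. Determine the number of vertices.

For a closed orientable surface of genus 1, χ = 2 − 2·1 = 0.
V = 0 + E − F = 0 + 198 − 66 = 132.

132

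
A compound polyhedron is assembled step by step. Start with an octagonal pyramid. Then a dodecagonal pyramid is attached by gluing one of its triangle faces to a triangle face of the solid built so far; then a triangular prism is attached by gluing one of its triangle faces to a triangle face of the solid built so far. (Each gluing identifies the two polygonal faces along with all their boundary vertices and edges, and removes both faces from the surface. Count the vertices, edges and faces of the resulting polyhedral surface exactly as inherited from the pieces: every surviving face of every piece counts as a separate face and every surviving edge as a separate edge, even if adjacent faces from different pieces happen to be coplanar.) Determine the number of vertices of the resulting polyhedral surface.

An octagonal pyramid: V=9, E=16, F=9.
Attach a dodecagonal pyramid (V=13, E=24, F=13) along a 3-gon: merge 3 vertices and 3 edges, delete both glued faces → V=19, E=37, F=20.
Attach a triangular prism (V=6, E=9, F=5) along a 3-gon: merge 3 vertices and 3 edges, delete both glued faces → V=22, E=43, F=23.
Check: V − E + F = 22 − 43 + 23 = 2.

22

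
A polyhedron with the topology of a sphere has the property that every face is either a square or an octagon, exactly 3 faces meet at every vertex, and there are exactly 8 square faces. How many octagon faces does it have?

2

Let x be the number of octagons; then F = 8 + x.
Edge–face incidences: 2E = 4·8 + 8·x = 32 + 8x.
Every vertex has degree 3, so 3V = 2E.
Euler: V − E + F = 2 ⇒ (2E)/3 − E + (8 + x) = 2.
Multiply by 6: 2·(2E) − 3·(2E) + 6·(8 + x) = 12, i.e. 48 + 6x − (32 + 8x) = 12.
Collecting terms: −2x + 16 = 12, so −2x = −4, so x = 2.
Then 2E = 32 + 8·2 = 48, so E = 24, V = 2E/3 = 16, F = 8 + 2 = 10.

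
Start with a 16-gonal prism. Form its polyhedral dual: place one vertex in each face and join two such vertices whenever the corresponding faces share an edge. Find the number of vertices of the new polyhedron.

18

The base solid has V = 32, E = 48, F = 18.
The dual swaps V and F and preserves E: V′ = F = 18, E′ = E = 48, F′ = V = 32.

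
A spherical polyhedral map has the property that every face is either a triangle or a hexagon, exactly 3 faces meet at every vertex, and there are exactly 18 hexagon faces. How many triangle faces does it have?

4

Let x be the number of triangles; then F = 18 + x.
Edge–face incidences: 2E = 6·18 + 3·x = 108 + 3x.
Every vertex has degree 3, so 3V = 2E.
Euler: V − E + F = 2 ⇒ (2E)/3 − E + (18 + x) = 2.
Multiply by 6: 2·(2E) − 3·(2E) + 6·(18 + x) = 12, i.e. 108 + 6x − (108 + 3x) = 12.
Collecting terms: 3x = 12, so x = 4.
Then 2E = 108 + 3·4 = 120, so E = 60, V = 2E/3 = 40, F = 18 + 4 = 22.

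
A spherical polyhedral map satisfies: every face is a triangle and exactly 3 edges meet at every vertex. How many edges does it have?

6

Each face has 3 edges and each edge borders two faces, so 2E = 3F.
Each vertex has degree 3, so 3V = 2E and hence V = 3F/3.
Euler: V − E + F = 2 ⇒ (3F/3) − (3F/2) + F = 2.
Multiply by 6: (6 − 9 + 6)F = 12, i.e. 3F = 12.
So F = 4, E = 3·4/2 = 6, V = 3·4/3 = 4.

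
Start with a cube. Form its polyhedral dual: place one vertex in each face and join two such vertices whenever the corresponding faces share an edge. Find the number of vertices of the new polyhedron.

6

The base solid has V = 8, E = 12, F = 6.
The dual swaps V and F and preserves E: V′ = F = 6, E′ = E = 12, F′ = V = 8.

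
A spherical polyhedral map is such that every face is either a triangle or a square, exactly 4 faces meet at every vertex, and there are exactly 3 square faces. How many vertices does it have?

Let x be the number of triangles; then F = 3 + x.
Edge–face incidences: 2E = 4·3 + 3·x = 12 + 3x.
Every vertex has degree 4, so 4V = 2E.
Euler: V − E + F = 2 ⇒ (2E)/4 − E + (3 + x) = 2.
Multiply by 8: 2·(2E) − 4·(2E) + 8·(3 + x) = 16, i.e. 24 + 8x − 2·(12 + 3x) = 16.
Collecting terms: 2x = 16, so x = 8.
Then 2E = 12 + 3·8 = 36, so E = 18, V = 2E/4 = 9, F = 3 + 8 = 11.

9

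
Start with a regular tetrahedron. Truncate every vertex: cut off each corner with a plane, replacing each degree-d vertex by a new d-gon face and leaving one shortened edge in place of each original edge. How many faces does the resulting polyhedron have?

8

The base solid has V = 4, E = 6, F = 4.
Truncation replaces each original edge-end by a new vertex, so V′ = 2E = 12.
Each original edge survives, and each old vertex of degree d contributes d new edges; summing degrees gives Σd = 2E, so E′ = E + 2E = 3E = 18.
Each original face survives and each original vertex becomes one new face: F′ = F + V = 8.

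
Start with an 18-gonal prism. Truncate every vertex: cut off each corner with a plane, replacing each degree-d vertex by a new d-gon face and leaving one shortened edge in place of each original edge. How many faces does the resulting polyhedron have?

The base solid has V = 36, E = 54, F = 20.
Truncation replaces each original edge-end by a new vertex, so V′ = 2E = 108.
Each original edge survives, and each old vertex of degree d contributes d new edges; summing degrees gives Σd = 2E, so E′ = E + 2E = 3E = 162.
Each original face survives and each original vertex becomes one new face: F′ = F + V = 56.

56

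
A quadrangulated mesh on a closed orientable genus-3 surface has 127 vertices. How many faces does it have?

χ = 2 − 2·3 = -4, and every face is a square so 4F = 2E.
V − E + F = -4 with E = 4F/2 gives 127 − (4/2 − 1)·F = -4, so F = 131 and E = 262.

131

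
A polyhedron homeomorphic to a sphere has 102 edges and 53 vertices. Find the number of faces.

Here V − E + F = 2.
F = 2 − V + E = 2 − 53 + 102 = 51.

51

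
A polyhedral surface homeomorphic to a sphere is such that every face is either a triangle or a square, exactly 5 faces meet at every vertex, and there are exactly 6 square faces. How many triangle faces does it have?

32

Let x be the number of triangles; then F = 6 + x.
Edge–face incidences: 2E = 4·6 + 3·x = 24 + 3x.
Every vertex has degree 5, so 5V = 2E.
Euler: V − E + F = 2 ⇒ (2E)/5 − E + (6 + x) = 2.
Multiply by 10: 2·(2E) − 5·(2E) + 10·(6 + x) = 20, i.e. 60 + 10x − 3·(24 + 3x) = 20.
Collecting terms: x − 12 = 20, so x = 32.
Then 2E = 24 + 3·32 = 120, so E = 60, V = 2E/5 = 24, F = 6 + 32 = 38.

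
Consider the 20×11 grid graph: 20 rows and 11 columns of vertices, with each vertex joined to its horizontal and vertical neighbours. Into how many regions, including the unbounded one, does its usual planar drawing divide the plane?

The grid has V = 20·11 = 220 vertices and E = 20·10 + 11·19 = 409 edges.
F = 2 − V + E = 2 − 220 + 409 = 191.

191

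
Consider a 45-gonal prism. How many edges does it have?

135

A prism on an n-gon has two n-gon bases and n rectangular sides: V = 2·45 = 90, E = 3·45 = 135, F = 45 + 2 = 47.
Check: V − E + F = 90 − 135 + 47 = 2.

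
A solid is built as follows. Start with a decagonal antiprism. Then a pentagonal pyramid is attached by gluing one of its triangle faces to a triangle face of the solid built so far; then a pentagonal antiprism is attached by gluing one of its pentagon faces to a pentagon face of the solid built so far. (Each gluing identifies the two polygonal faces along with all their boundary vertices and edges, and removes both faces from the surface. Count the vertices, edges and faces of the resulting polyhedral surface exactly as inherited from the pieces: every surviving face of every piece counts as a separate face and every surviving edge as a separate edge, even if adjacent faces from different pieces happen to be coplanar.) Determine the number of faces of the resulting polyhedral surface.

36

A decagonal antiprism: V=20, E=40, F=22.
Attach a pentagonal pyramid (V=6, E=10, F=6) along a 3-gon: merge 3 vertices and 3 edges, delete both glued faces → V=23, E=47, F=26.
Attach a pentagonal antiprism (V=10, E=20, F=12) along a 5-gon: merge 5 vertices and 5 edges, delete both glued faces → V=28, E=62, F=36.
Check: V − E + F = 28 − 62 + 36 = 2.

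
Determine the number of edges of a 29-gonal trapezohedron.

The n-trapezohedron (dual of the n-antiprism) has V = 2·29 + 2 = 60, E = 4·29 = 116, F = 2·29 = 58.
Check: V − E + F = 60 − 116 + 58 = 2.

116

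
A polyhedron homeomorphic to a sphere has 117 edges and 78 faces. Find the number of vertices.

41

Here V − E + F = 2.
V = 2 + E − F = 2 + 117 − 78 = 41.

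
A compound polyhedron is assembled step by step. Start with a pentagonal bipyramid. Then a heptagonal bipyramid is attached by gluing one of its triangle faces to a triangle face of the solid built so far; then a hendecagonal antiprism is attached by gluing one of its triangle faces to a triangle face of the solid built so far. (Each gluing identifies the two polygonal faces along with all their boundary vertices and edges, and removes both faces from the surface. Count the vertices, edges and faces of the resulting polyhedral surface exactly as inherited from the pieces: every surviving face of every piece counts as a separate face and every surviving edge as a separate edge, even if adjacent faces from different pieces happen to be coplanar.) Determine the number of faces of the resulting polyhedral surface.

44

A pentagonal bipyramid: V=7, E=15, F=10.
Attach a heptagonal bipyramid (V=9, E=21, F=14) along a 3-gon: merge 3 vertices and 3 edges, delete both glued faces → V=13, E=33, F=22.
Attach a hendecagonal antiprism (V=22, E=44, F=24) along a 3-gon: merge 3 vertices and 3 edges, delete both glued faces → V=32, E=74, F=44.
Check: V − E + F = 32 − 74 + 44 = 2.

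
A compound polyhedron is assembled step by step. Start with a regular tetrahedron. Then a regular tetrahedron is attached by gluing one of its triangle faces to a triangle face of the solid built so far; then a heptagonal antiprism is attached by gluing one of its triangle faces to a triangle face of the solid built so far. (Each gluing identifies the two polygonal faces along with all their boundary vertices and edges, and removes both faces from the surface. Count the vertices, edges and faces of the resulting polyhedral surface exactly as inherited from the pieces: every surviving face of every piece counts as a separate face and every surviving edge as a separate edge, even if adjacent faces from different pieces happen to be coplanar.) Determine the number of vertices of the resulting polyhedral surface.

16

A regular tetrahedron: V=4, E=6, F=4.
Attach a regular tetrahedron (V=4, E=6, F=4) along a 3-gon: merge 3 vertices and 3 edges, delete both glued faces → V=5, E=9, F=6.
Attach a heptagonal antiprism (V=14, E=28, F=16) along a 3-gon: merge 3 vertices and 3 edges, delete both glued faces → V=16, E=34, F=20.
Check: V − E + F = 16 − 34 + 20 = 2.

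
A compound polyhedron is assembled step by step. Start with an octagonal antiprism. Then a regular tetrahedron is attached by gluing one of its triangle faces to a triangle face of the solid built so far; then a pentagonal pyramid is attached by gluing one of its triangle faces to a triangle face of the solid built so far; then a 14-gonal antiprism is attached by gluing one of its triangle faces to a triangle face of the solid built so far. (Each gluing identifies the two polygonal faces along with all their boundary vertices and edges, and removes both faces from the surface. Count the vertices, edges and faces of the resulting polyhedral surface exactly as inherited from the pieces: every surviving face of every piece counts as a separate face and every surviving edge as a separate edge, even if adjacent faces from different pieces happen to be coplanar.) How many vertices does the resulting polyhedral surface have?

An octagonal antiprism: V=16, E=32, F=18.
Attach a regular tetrahedron (V=4, E=6, F=4) along a 3-gon: merge 3 vertices and 3 edges, delete both glued faces → V=17, E=35, F=20.
Attach a pentagonal pyramid (V=6, E=10, F=6) along a 3-gon: merge 3 vertices and 3 edges, delete both glued faces → V=20, E=42, F=24.
Attach a 14-gonal antiprism (V=28, E=56, F=30) along a 3-gon: merge 3 vertices and 3 edges, delete both glued faces → V=45, E=95, F=52.
Check: V − E + F = 45 − 95 + 52 = 2.

45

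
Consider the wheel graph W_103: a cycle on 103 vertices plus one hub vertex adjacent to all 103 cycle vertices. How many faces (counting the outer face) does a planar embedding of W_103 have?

104

W_103 has V = 103 + 1 = 104 vertices and E = 2·103 = 206 edges.
By Euler's formula F = 2 − V + E = 2 − 104 + 206 = 104.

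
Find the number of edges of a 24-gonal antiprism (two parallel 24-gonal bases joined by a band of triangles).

96

An antiprism on an n-gon has two n-gon caps and 2n triangles: V = 2·24 = 48, E = 4·24 = 96, F = 2·24 + 2 = 50.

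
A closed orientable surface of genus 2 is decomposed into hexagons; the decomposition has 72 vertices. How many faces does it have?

37

χ = 2 − 2·2 = -2, and every face is a hexagon so 6F = 2E.
V − E + F = -2 with E = 6F/2 gives 72 − (6/2 − 1)·F = -2, so F = 37 and E = 111.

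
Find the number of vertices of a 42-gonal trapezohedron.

The n-trapezohedron (dual of the n-antiprism) has V = 2·42 + 2 = 86, E = 4·42 = 168, F = 2·42 = 84.
Check: V − E + F = 86 − 168 + 84 = 2.

86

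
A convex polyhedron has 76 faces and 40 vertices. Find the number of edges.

114

Here V − E + F = 2.
E = V + F − (2) = 40 + 76 − (2) = 114.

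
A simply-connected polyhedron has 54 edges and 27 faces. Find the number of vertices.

29

Here V − E + F = 2.
V = 2 + E − F = 2 + 54 − 27 = 29.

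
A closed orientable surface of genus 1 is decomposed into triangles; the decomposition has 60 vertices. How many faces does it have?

χ = 2 − 2·1 = 0, and every face is a triangle so 3F = 2E.
V − E + F = 0 with E = 3F/2 gives 60 − (3/2 − 1)·F = 0, so F = 120 and E = 180.

120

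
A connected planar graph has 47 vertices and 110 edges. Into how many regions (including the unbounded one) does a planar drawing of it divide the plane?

Euler's formula for a connected plane graph: V − E + F = 2, so F = 2 − 47 + 110 = 65.

65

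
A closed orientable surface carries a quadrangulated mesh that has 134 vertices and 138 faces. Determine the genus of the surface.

3

Every face is a square, so 2E = 4·138 = 552, giving E = 276.
χ = V − E + F = 134 − 276 + 138 = -4.
For a closed orientable surface χ = 2 − 2g, so g = (2 − (-4))/2 = 3.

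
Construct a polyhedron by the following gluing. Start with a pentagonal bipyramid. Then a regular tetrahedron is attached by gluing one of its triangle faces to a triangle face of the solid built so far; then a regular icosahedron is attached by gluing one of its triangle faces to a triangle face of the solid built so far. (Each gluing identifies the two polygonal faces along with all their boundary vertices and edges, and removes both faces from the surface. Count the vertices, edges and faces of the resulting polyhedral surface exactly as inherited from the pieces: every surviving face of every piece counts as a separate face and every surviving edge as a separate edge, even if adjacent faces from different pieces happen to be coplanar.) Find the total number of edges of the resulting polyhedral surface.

45

A pentagonal bipyramid: V=7, E=15, F=10.
Attach a regular tetrahedron (V=4, E=6, F=4) along a 3-gon: merge 3 vertices and 3 edges, delete both glued faces → V=8, E=18, F=12.
Attach a regular icosahedron (V=12, E=30, F=20) along a 3-gon: merge 3 vertices and 3 edges, delete both glued faces → V=17, E=45, F=30.
Check: V − E + F = 17 − 45 + 30 = 2.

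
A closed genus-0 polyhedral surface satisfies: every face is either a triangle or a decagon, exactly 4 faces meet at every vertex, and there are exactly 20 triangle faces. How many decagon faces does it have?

Let x be the number of decagons; then F = 20 + x.
Edge–face incidences: 2E = 3·20 + 10·x = 60 + 10x.
Every vertex has degree 4, so 4V = 2E.
Euler: V − E + F = 2 ⇒ (2E)/4 − E + (20 + x) = 2.
Multiply by 8: 2·(2E) − 4·(2E) + 8·(20 + x) = 16, i.e. 160 + 8x − 2·(60 + 10x) = 16.
Collecting terms: −12x + 40 = 16, so −12x = −24, so x = 2.
Then 2E = 60 + 10·2 = 80, so E = 40, V = 2E/4 = 20, F = 20 + 2 = 22.

2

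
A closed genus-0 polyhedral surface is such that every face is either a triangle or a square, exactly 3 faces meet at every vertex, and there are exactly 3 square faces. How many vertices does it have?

Let x be the number of triangles; then F = 3 + x.
Edge–face incidences: 2E = 4·3 + 3·x = 12 + 3x.
Every vertex has degree 3, so 3V = 2E.
Euler: V − E + F = 2 ⇒ (2E)/3 − E + (3 + x) = 2.
Multiply by 6: 2·(2E) − 3·(2E) + 6·(3 + x) = 12, i.e. 18 + 6x − (12 + 3x) = 12.
Collecting terms: 3x + 6 = 12, so 3x = 6, so x = 2.
Then 2E = 12 + 3·2 = 18, so E = 9, V = 2E/3 = 6, F = 3 + 2 = 5.

6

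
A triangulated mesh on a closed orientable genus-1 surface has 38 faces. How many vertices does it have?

χ = 2 − 2·1 = 0, and every face is a triangle so 3F = 2E.
E = 3·38/2 = 57. Then V = 0 + E − F = 0 + 57 − 38 = 19.

19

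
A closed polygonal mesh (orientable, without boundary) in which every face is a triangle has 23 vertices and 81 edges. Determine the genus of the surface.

Every face is a triangle and each edge borders two faces, so 3F = 2·81, giving F = 54.
χ = V − E + F = 23 − 81 + 54 = -4.
For a closed orientable surface χ = 2 − 2g, so g = (2 − (-4))/2 = 3.

3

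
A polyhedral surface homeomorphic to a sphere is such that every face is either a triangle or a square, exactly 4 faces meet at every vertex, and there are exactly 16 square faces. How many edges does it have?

Let x be the number of triangles; then F = 16 + x.
Edge–face incidences: 2E = 4·16 + 3·x = 64 + 3x.
Every vertex has degree 4, so 4V = 2E.
Euler: V − E + F = 2 ⇒ (2E)/4 − E + (16 + x) = 2.
Multiply by 8: 2·(2E) − 4·(2E) + 8·(16 + x) = 16, i.e. 128 + 8x − 2·(64 + 3x) = 16.
Collecting terms: 2x = 16, so x = 8.
Then 2E = 64 + 3·8 = 88, so E = 44, V = 2E/4 = 22, F = 16 + 8 = 24.

44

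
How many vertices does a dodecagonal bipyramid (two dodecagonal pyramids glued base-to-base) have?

14

A bipyramid over an n-gon has 2n triangular faces and n + 2 vertices: V = 12 + 2 = 14, E = 3·12 = 36, F = 2·12 = 24.
Check: V − E + F = 14 − 36 + 24 = 2.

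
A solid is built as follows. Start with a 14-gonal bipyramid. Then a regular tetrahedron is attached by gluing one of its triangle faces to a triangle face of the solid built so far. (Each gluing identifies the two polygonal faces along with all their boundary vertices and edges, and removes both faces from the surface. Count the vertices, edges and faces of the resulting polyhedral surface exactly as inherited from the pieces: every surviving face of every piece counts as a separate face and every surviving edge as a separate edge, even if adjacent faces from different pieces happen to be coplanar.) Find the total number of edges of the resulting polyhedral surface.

45

A 14-gonal bipyramid: V=16, E=42, F=28.
Attach a regular tetrahedron (V=4, E=6, F=4) along a 3-gon: merge 3 vertices and 3 edges, delete both glued faces → V=17, E=45, F=30.
Check: V − E + F = 17 − 45 + 30 = 2.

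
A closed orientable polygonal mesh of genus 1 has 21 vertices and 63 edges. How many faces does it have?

42

For a closed orientable surface of genus 1, χ = 2 − 2·1 = 0.
F = 0 − V + E = 0 − 21 + 63 = 42.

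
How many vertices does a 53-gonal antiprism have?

106

An antiprism on an n-gon has two n-gon caps and 2n triangles: V = 2·53 = 106, E = 4·53 = 212, F = 2·53 + 2 = 108.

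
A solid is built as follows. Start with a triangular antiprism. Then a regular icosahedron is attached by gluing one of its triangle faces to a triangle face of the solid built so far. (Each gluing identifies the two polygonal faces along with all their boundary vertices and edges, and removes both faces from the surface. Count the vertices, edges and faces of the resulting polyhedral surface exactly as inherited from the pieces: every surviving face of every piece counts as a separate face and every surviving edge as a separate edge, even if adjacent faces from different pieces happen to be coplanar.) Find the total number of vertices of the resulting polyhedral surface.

A triangular antiprism: V=6, E=12, F=8.
Attach a regular icosahedron (V=12, E=30, F=20) along a 3-gon: merge 3 vertices and 3 edges, delete both glued faces → V=15, E=39, F=26.
Check: V − E + F = 15 − 39 + 26 = 2.

15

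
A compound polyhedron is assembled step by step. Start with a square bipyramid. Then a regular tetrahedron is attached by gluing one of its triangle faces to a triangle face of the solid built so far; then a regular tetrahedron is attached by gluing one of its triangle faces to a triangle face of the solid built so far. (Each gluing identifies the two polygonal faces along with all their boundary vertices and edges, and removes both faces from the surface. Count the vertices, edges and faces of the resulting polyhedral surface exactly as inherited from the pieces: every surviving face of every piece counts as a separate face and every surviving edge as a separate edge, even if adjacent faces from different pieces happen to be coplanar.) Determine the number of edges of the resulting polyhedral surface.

A square bipyramid: V=6, E=12, F=8.
Attach a regular tetrahedron (V=4, E=6, F=4) along a 3-gon: merge 3 vertices and 3 edges, delete both glued faces → V=7, E=15, F=10.
Attach a regular tetrahedron (V=4, E=6, F=4) along a 3-gon: merge 3 vertices and 3 edges, delete both glued faces → V=8, E=18, F=12.
Check: V − E + F = 8 − 18 + 12 = 2.

18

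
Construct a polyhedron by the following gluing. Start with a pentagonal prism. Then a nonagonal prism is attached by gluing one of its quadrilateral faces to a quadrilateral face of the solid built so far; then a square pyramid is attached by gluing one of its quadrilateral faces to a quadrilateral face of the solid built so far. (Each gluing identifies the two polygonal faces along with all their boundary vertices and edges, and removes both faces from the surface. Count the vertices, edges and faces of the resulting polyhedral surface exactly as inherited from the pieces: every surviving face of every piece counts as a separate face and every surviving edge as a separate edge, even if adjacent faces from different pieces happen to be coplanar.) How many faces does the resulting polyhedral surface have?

A pentagonal prism: V=10, E=15, F=7.
Attach a nonagonal prism (V=18, E=27, F=11) along a 4-gon: merge 4 vertices and 4 edges, delete both glued faces → V=24, E=38, F=16.
Attach a square pyramid (V=5, E=8, F=5) along a 4-gon: merge 4 vertices and 4 edges, delete both glued faces → V=25, E=42, F=19.
Check: V − E + F = 25 − 42 + 19 = 2.

19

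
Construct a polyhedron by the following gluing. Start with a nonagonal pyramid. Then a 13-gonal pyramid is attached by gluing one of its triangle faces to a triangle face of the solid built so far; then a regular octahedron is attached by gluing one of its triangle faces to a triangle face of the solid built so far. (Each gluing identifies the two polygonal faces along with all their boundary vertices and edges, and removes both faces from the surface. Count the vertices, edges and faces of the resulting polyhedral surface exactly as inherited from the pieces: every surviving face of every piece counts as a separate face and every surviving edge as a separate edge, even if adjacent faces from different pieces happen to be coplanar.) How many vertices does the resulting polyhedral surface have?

A nonagonal pyramid: V=10, E=18, F=10.
Attach a 13-gonal pyramid (V=14, E=26, F=14) along a 3-gon: merge 3 vertices and 3 edges, delete both glued faces → V=21, E=41, F=22.
Attach a regular octahedron (V=6, E=12, F=8) along a 3-gon: merge 3 vertices and 3 edges, delete both glued faces → V=24, E=50, F=28.
Check: V − E + F = 24 − 50 + 28 = 2.

24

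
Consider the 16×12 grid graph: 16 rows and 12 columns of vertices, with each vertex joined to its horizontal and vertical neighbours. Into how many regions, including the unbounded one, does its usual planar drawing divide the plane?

The grid has V = 16·12 = 192 vertices and E = 16·11 + 12·15 = 356 edges.
F = 2 − V + E = 2 − 192 + 356 = 166.

166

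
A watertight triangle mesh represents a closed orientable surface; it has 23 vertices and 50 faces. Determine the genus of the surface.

Every face is a triangle, so 2E = 3·50 = 150, giving E = 75.
χ = V − E + F = 23 − 75 + 50 = -2.
For a closed orientable surface χ = 2 − 2g, so g = (2 − (-2))/2 = 2.

2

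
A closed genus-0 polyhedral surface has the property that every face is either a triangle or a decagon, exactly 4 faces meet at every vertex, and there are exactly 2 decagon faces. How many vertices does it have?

Let x be the number of triangles; then F = 2 + x.
Edge–face incidences: 2E = 10·2 + 3·x = 20 + 3x.
Every vertex has degree 4, so 4V = 2E.
Euler: V − E + F = 2 ⇒ (2E)/4 − E + (2 + x) = 2.
Multiply by 8: 2·(2E) − 4·(2E) + 8·(2 + x) = 16, i.e. 16 + 8x − 2·(20 + 3x) = 16.
Collecting terms: 2x − 24 = 16, so 2x = 40, so x = 20.
Then 2E = 20 + 3·20 = 80, so E = 40, V = 2E/4 = 20, F = 2 + 20 = 22.

20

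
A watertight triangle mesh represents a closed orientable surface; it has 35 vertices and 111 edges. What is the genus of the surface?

2

Every face is a triangle and each edge borders two faces, so 3F = 2·111, giving F = 74.
χ = V − E + F = 35 − 111 + 74 = -2.
For a closed orientable surface χ = 2 − 2g, so g = (2 − (-2))/2 = 2.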